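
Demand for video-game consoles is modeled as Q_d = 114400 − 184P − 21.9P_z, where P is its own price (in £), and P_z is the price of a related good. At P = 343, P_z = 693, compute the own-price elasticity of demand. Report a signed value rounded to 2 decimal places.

-1.75

At the given values, Q_d = 114400 − 184(343) − 21.9(693) = 36111.3.
∂Q_d/∂P = −184.
E = (-184) × (343/36111.3) = -1.7477…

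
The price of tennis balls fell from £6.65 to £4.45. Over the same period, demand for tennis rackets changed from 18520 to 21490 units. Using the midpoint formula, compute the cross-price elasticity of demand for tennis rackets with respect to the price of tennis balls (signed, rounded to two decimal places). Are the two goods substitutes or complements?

-0.37; complements

%ΔQ_{tennis rackets} = (21490 − 18520)/avg = 2970/20005 = 0.148462…
%ΔP_{tennis balls} = (4.45 − 6.65)/avg = -2.2/5.55 = -0.396396…
E_cross = (2970/20005) / (-2.2/5.55) = -0.3745…
E_cross < 0 ⇒ the goods are complements.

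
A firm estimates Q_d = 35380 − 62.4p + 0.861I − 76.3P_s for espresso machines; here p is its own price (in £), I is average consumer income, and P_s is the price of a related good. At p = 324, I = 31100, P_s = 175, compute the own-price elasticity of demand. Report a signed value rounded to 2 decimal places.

-0.71

At the given values, Q_d = 35380 − 62.4(324) + 0.861(31100) − 76.3(175) = 28587.
∂Q_d/∂p = −62.4.
E = (-62.4) × (324/28587) = -0.7072…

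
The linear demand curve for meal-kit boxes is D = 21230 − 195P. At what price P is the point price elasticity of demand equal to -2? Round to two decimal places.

72.58

Ed = −195P/(21230 − 195P). Set this equal to -2:
195P = 2·(21230 − 195P) ⇒ 195P(1 + 2) = 2·21230
P = 2·21230 / (195·3) = 72.5811…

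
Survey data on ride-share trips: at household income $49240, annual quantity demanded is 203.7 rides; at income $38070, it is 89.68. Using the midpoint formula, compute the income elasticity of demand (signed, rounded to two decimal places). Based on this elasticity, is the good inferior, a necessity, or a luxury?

3.04; luxury

%ΔQ = (89.68 − 203.7)/[( 203.7 + 89.68)/2] = -114.02/146.69 = -0.777285…
%ΔIncome = (38070 − 49240)/[( 49240 + 38070)/2] = -11170/43655 = -0.255869…
E_income = (-114.02/146.69) / (-11170/43655) = 3.0378…
E_income > 1 ⇒ normal good, luxury.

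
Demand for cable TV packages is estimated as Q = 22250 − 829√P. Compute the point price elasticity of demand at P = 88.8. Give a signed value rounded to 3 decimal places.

-0.271

dQ/dP = −829/(2√P) = -43.9864. At P = 88.8, Q = 14438.
Ed = (dQ/dP)·(P/Q) = (-43.9864) × (88.8/14438) = -0.27053…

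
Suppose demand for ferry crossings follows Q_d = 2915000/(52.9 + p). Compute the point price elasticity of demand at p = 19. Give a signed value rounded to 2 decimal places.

dQ_d/dp = −2915000/(52.9 + p)² = -563.872. At p = 19, Q_d = 40542.4.
Ed = (dQ_d/dp)·(p/Q_d) = (-563.872) × (19/40542.4) = -0.2642…

-0.26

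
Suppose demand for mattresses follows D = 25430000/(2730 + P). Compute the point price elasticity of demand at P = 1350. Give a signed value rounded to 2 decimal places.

dD/dP = −25430000/(2730 + P)² = -1.52766. At P = 1350, D = 6232.84.
Ed = (dD/dP)·(P/D) = (-1.52766) × (1350/6232.84) = -0.3308…

-0.33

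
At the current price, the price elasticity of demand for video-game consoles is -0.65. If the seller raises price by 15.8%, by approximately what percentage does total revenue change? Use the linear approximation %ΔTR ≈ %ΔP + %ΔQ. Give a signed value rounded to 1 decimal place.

+5.5%

%ΔQ ≈ Ed × %ΔP = (-0.65) × (+15.8%) = -10.2700%
%ΔTR ≈ %ΔP + %ΔQ = (+15.8%) + (-10.2700%) = +5.5300%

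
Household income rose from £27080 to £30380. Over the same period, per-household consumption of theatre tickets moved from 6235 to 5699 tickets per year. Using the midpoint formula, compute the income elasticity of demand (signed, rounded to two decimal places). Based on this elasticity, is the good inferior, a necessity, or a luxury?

-0.78; inferior

%ΔQ = (5699 − 6235)/[( 6235 + 5699)/2] = -536/5967 = -0.089827…
%ΔIncome = (30380 − 27080)/[( 27080 + 30380)/2] = 3300/28730 = 0.114862…
E_income = (-536/5967) / (3300/28730) = -0.7820…
E_income < 0 ⇒ inferior good.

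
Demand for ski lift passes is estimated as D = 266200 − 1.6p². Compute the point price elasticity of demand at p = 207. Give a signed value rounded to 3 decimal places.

dD/dp = −2·1.6·p = -662.4. At p = 207, D = 197641.6.
Ed = (dD/dp)·(p/D) = (-662.4) × (207/197641.6) = -0.69376…

-0.694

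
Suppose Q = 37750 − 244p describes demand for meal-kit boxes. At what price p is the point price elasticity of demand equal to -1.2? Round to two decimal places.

84.39

Ed = −244p/(37750 − 244p). Set this equal to -1.2:
244p = 1.2·(37750 − 244p) ⇒ 244p(1 + 1.2) = 1.2·37750
p = 1.2·37750 / (244·2.2) = 84.3889…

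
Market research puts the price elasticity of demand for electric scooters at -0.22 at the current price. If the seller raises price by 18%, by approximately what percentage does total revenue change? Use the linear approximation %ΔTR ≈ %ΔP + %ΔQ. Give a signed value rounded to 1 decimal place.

+14.0%

%ΔQ ≈ Ed × %ΔP = (-0.22) × (+18%) = -3.9600%
%ΔTR ≈ %ΔP + %ΔQ = (+18%) + (-3.9600%) = +14.0400%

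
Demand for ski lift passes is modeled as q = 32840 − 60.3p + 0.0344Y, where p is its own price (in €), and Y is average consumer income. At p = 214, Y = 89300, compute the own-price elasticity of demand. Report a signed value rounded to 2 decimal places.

At the given values, q = 32840 − 60.3(214) + 0.0344(89300) = 23007.72.
∂q/∂p = −60.3.
E = (-60.3) × (214/23007.72) = -0.5608…

-0.56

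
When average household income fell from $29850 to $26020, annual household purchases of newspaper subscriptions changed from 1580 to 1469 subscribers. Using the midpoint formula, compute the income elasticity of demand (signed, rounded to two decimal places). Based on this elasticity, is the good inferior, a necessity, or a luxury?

0.53; necessity

%ΔQ = (1469 − 1580)/[( 1580 + 1469)/2] = -111/1524.5 = -0.072810…
%ΔIncome = (26020 − 29850)/[( 29850 + 26020)/2] = -3830/27935 = -0.137103…
E_income = (-111/1524.5) / (-3830/27935) = 0.5310…
0 < E_income < 1 ⇒ normal good, necessity.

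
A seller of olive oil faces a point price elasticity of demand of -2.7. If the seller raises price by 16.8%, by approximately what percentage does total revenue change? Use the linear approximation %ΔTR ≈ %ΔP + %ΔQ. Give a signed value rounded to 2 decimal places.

%ΔQ ≈ Ed × %ΔP = (-2.7) × (+16.8%) = -45.3600%
%ΔTR ≈ %ΔP + %ΔQ = (+16.8%) + (-45.3600%) = -28.5600%

-28.56%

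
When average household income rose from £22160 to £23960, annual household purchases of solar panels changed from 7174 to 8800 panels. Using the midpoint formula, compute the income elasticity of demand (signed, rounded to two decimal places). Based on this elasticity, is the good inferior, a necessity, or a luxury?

2.61; luxury

%ΔQ = (8800 − 7174)/[( 7174 + 8800)/2] = 1626/7987 = 0.203580…
%ΔIncome = (23960 − 22160)/[( 22160 + 23960)/2] = 1800/23060 = 0.078057…
E_income = (1626/7987) / (1800/23060) = 2.6080…
E_income > 1 ⇒ normal good, luxury.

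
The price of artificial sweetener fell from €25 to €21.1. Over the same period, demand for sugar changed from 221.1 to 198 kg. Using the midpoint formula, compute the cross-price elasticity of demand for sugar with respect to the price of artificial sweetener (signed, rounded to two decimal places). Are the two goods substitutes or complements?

0.65; substitutes

%ΔQ_{sugar} = (198 − 221.1)/avg = -23.1/209.55 = -0.110236…
%ΔP_{artificial sweetener} = (21.1 − 25)/avg = -3.9/23.05 = -0.169197…
E_cross = (-23.1/209.55) / (-3.9/23.05) = 0.6515…
E_cross > 0 ⇒ the goods are substitutes.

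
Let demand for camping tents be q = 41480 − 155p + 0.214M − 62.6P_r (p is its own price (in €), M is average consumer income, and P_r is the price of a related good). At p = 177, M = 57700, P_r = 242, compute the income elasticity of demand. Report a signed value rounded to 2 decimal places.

1.10

At the given values, q = 41480 − 155(177) + 0.214(57700) − 62.6(242) = 11243.6.
∂q/∂M = 0.214.
E = (0.214) × (57700/11243.6) = 1.0982…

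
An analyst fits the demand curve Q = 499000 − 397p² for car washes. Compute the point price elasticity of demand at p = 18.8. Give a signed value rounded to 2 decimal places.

-0.78

dQ/dp = −2·397·p = -14927.2. At p = 18.8, Q = 358684.32.
Ed = (dQ/dp)·(p/Q) = (-14927.2) × (18.8/358684.32) = -0.7823…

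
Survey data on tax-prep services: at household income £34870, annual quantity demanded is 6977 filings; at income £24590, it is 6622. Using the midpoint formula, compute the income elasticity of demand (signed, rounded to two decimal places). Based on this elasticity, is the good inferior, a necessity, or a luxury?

%ΔQ = (6622 − 6977)/[( 6977 + 6622)/2] = -355/6799.5 = -0.052209…
%ΔIncome = (24590 − 34870)/[( 34870 + 24590)/2] = -10280/29730 = -0.345778…
E_income = (-355/6799.5) / (-10280/29730) = 0.1509…
0 < E_income < 1 ⇒ normal good, necessity.

0.15; necessity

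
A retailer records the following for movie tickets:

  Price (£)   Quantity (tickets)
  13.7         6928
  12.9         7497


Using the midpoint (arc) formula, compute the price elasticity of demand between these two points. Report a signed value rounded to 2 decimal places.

-1.31

%ΔQ = (7497 − 6928) / [(6928 + 7497)/2] = 569/7212.5 = 0.078890…
%ΔP = (12.9 − 13.7) / [(13.7 + 12.9)/2] = -0.8/13.3 = -0.060150…
Arc Ed = %ΔQ / %ΔP = (569/7212.5) / (-0.8/13.3) = -1.3115…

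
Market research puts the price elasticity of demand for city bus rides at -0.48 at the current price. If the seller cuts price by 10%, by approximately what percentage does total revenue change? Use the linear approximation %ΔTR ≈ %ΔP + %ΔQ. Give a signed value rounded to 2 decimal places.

%ΔQ ≈ Ed × %ΔP = (-0.48) × (-10%) = +4.8000%
%ΔTR ≈ %ΔP + %ΔQ = (-10%) + (+4.8000%) = -5.2000%

-5.20%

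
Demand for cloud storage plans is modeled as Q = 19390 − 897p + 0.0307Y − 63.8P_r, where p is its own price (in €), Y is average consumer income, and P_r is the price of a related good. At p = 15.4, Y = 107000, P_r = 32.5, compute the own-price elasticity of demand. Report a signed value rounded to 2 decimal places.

-2.04

At the given values, Q = 19390 − 897(15.4) + 0.0307(107000) − 63.8(32.5) = 6787.6.
∂Q/∂p = −897.
E = (-897) × (15.4/6787.6) = -2.0351…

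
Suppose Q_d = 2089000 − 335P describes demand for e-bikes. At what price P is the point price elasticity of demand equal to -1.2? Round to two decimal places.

Ed = −335P/(2089000 − 335P). Set this equal to -1.2:
335P = 1.2·(2089000 − 335P) ⇒ 335P(1 + 1.2) = 1.2·2089000
P = 1.2·2089000 / (335·2.2) = 3401.3568…

3401.36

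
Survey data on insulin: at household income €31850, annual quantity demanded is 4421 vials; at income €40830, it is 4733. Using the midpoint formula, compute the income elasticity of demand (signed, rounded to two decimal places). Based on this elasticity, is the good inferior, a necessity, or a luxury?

0.28; necessity

%ΔQ = (4733 − 4421)/[( 4421 + 4733)/2] = 312/4577 = 0.068166…
%ΔIncome = (40830 − 31850)/[( 31850 + 40830)/2] = 8980/36340 = 0.247110…
E_income = (312/4577) / (8980/36340) = 0.2758…
0 < E_income < 1 ⇒ normal good, necessity.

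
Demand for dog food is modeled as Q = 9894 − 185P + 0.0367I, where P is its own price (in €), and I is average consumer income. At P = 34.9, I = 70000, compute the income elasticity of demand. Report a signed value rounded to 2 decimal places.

At the given values, Q = 9894 − 185(34.9) + 0.0367(70000) = 6006.5.
∂Q/∂I = 0.0367.
E = (0.0367) × (70000/6006.5) = 0.4277…

0.43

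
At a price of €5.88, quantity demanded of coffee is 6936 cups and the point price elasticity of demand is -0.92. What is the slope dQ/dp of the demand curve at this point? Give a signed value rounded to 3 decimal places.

-1085.224

Ed = (dQ/dp)·(p/Q) ⇒ dQ/dp = Ed·Q/p = (-0.92)·6936/5.88 = -1085.22448…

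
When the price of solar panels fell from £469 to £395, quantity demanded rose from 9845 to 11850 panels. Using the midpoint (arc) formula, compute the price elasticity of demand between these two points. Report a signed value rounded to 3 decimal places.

-1.079

%ΔQ = (11850 − 9845) / [(9845 + 11850)/2] = 2005/10847.5 = 0.184835…
%ΔP = (395 − 469) / [(469 + 395)/2] = -74/432 = -0.171296…
Arc Ed = %ΔQ / %ΔP = (2005/10847.5) / (-74/432) = -1.07903…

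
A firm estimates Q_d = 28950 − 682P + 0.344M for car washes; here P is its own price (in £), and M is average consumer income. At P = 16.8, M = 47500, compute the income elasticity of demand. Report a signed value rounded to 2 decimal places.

0.48

At the given values, Q_d = 28950 − 682(16.8) + 0.344(47500) = 33832.4.
∂Q_d/∂M = 0.344.
E = (0.344) × (47500/33832.4) = 0.4829…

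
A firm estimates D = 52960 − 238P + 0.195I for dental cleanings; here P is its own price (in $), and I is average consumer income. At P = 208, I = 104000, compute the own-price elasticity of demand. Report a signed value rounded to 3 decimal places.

At the given values, D = 52960 − 238(208) + 0.195(104000) = 23736.
∂D/∂P = −238.
E = (-238) × (208/23736) = -2.08560…

-2.086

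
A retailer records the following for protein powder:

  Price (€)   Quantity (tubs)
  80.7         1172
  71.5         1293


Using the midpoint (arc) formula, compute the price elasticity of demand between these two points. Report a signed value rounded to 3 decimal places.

%ΔQ = (1293 − 1172) / [(1172 + 1293)/2] = 121/1232.5 = 0.098174…
%ΔP = (71.5 − 80.7) / [(80.7 + 71.5)/2] = -9.2/76.1 = -0.120893…
Arc Ed = %ΔQ / %ΔP = (121/1232.5) / (-9.2/76.1) = -0.81207…

-0.812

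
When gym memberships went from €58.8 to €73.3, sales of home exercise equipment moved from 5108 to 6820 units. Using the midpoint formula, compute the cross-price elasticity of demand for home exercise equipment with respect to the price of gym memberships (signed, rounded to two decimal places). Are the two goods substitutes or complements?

1.31; substitutes

%ΔQ_{home exercise equipment} = (6820 − 5108)/avg = 1712/5964 = 0.287055…
%ΔP_{gym memberships} = (73.3 − 58.8)/avg = 14.5/66.05 = 0.219530…
E_cross = (1712/5964) / (14.5/66.05) = 1.3075…
E_cross > 0 ⇒ the goods are substitutes.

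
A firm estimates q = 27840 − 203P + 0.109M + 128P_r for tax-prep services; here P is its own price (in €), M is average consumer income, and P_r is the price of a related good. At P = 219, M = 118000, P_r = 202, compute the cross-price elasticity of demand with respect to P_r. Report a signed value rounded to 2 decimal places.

1.17

At the given values, q = 27840 − 203(219) + 0.109(118000) + 128(202) = 22101.
∂q/∂P_r = 128.
E = (128) × (202/22101) = 1.1699…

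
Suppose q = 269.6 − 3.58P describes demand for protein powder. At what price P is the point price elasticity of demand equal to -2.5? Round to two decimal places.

Ed = −3.58P/(269.6 − 3.58P). Set this equal to -2.5:
3.58P = 2.5·(269.6 − 3.58P) ⇒ 3.58P(1 + 2.5) = 2.5·269.6
P = 2.5·269.6 / (3.58·3.5) = 53.7909…

53.79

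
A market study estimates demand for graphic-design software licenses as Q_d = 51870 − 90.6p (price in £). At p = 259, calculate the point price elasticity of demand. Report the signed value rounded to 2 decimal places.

-0.83

dQ_d/dp = −90.6. At p = 259, Q_d = 51870 − 90.6(259) = 28404.6.
Ed = (dQ_d/dp)·(p/Q_d) = −90.6 × (259/28404.6) = -0.8261…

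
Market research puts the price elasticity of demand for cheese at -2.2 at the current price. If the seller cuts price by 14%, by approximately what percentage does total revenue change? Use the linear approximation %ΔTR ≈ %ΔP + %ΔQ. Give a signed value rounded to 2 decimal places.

%ΔQ ≈ Ed × %ΔP = (-2.2) × (-14%) = +30.8000%
%ΔTR ≈ %ΔP + %ΔQ = (-14%) + (+30.8000%) = +16.8000%

+16.80%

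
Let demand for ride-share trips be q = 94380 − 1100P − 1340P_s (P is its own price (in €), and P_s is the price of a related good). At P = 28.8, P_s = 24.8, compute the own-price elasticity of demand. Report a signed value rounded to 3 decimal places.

At the given values, q = 94380 − 1100(28.8) − 1340(24.8) = 29468.
∂q/∂P = −1100.
E = (-1100) × (28.8/29468) = -1.07506…

-1.075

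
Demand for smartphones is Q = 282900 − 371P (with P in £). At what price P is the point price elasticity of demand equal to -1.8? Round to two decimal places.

490.20

Ed = −371P/(282900 − 371P). Set this equal to -1.8:
371P = 1.8·(282900 − 371P) ⇒ 371P(1 + 1.8) = 1.8·282900
P = 1.8·282900 / (371·2.8) = 490.2002…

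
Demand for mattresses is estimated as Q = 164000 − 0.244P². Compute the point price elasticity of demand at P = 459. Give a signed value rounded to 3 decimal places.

dQ/dP = −2·0.244·P = -223.992. At P = 459, Q = 112593.836.
Ed = (dQ/dP)·(P/Q) = (-223.992) × (459/112593.836) = -0.91312…

-0.913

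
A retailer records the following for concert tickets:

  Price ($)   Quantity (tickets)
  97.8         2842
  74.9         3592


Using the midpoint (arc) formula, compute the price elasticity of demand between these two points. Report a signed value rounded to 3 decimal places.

-0.879

%ΔQ = (3592 − 2842) / [(2842 + 3592)/2] = 750/3217 = 0.233136…
%ΔP = (74.9 − 97.8) / [(97.8 + 74.9)/2] = -22.9/86.35 = -0.265199…
Arc Ed = %ΔQ / %ΔP = (750/3217) / (-22.9/86.35) = -0.87909…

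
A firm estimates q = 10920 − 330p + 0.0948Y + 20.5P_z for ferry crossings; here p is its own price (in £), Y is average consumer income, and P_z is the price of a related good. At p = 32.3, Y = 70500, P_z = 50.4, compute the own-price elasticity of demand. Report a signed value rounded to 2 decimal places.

-1.34

At the given values, q = 10920 − 330(32.3) + 0.0948(70500) + 20.5(50.4) = 7977.6.
∂q/∂p = −330.
E = (-330) × (32.3/7977.6) = -1.3361…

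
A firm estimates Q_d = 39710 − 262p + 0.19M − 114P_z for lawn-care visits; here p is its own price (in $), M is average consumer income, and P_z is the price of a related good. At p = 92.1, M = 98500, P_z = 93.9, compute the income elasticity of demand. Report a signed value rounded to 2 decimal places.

At the given values, Q_d = 39710 − 262(92.1) + 0.19(98500) − 114(93.9) = 23590.2.
∂Q_d/∂M = 0.19.
E = (0.19) × (98500/23590.2) = 0.7933…

0.79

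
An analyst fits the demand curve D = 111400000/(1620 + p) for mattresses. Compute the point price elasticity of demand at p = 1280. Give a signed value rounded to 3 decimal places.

dD/dp = −111400000/(1620 + p)² = -13.2461. At p = 1280, D = 38413.8.
Ed = (dD/dp)·(p/D) = (-13.2461) × (1280/38413.8) = -0.44137…

-0.441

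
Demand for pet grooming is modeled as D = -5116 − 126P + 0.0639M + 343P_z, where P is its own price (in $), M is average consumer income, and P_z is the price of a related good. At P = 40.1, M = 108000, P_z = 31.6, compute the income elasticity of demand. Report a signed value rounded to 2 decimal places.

At the given values, D = -5116 − 126(40.1) + 0.0639(108000) + 343(31.6) = 7571.4.
∂D/∂M = 0.0639.
E = (0.0639) × (108000/7571.4) = 0.9114…

0.91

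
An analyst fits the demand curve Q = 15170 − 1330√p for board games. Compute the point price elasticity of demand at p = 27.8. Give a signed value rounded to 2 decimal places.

dQ/dp = −1330/(2√p) = -126.124. At p = 27.8, Q = 8157.48.
Ed = (dQ/dp)·(p/Q) = (-126.124) × (27.8/8157.48) = -0.4298…

-0.43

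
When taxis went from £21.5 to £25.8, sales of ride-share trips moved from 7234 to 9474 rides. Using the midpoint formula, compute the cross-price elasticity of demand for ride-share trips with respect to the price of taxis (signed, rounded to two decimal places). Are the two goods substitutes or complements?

1.47; substitutes

%ΔQ_{ride-share trips} = (9474 − 7234)/avg = 2240/8354 = 0.268135…
%ΔP_{taxis} = (25.8 − 21.5)/avg = 4.3/23.65 = 0.181818…
E_cross = (2240/8354) / (4.3/23.65) = 1.4747…
E_cross > 0 ⇒ the goods are substitutes.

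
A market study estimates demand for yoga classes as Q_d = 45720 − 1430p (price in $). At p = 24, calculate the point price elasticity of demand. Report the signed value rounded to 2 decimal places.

dQ_d/dp = −1430. At p = 24, Q_d = 45720 − 1430(24) = 11400.
Ed = (dQ_d/dp)·(p/Q_d) = −1430 × (24/11400) = -3.0105…

-3.01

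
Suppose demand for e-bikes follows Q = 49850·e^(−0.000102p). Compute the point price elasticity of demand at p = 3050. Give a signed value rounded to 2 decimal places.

dQ/dp = −0.000102·Q = -3.72526. At p = 3050, Q = 36522.1.
Ed = (dQ/dp)·(p/Q) = (-3.72526) × (3050/36522.1) = -0.3111

-0.31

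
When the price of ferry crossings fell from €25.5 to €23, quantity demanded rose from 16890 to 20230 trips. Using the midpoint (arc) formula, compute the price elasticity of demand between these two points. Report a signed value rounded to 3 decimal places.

%ΔQ = (20230 − 16890) / [(16890 + 20230)/2] = 3340/18560 = 0.179956…
%ΔP = (23 − 25.5) / [(25.5 + 23)/2] = -2.5/24.25 = -0.103092…
Arc Ed = %ΔQ / %ΔP = (3340/18560) / (-2.5/24.25) = -1.74558…

-1.746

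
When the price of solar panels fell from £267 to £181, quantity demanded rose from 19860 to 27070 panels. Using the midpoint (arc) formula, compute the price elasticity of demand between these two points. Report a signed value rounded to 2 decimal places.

%ΔQ = (27070 − 19860) / [(19860 + 27070)/2] = 7210/23465 = 0.307266…
%ΔP = (181 − 267) / [(267 + 181)/2] = -86/224 = -0.383928…
Arc Ed = %ΔQ / %ΔP = (7210/23465) / (-86/224) = -0.8003…

-0.80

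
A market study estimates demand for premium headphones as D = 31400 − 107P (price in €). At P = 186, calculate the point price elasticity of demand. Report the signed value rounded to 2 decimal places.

-1.73

dD/dP = −107. At P = 186, D = 31400 − 107(186) = 11498.
Ed = (dD/dP)·(P/D) = −107 × (186/11498) = -1.7309…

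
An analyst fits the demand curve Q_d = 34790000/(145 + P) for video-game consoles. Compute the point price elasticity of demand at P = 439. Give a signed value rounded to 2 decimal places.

dQ_d/dP = −34790000/(145 + P)² = -102.007. At P = 439, Q_d = 59571.9.
Ed = (dQ_d/dP)·(P/Q_d) = (-102.007) × (439/59571.9) = -0.7517…

-0.75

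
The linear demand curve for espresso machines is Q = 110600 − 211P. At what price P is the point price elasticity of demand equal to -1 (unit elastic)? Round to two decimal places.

262.09

Ed = −211P/(110600 − 211P). Set this equal to -1:
211P = 1·(110600 − 211P) ⇒ 211P(1 + 1) = 1·110600
P = 1·110600 / (211·2) = 262.0853…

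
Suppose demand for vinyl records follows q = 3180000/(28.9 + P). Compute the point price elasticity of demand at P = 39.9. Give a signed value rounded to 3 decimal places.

dq/dP = −3180000/(28.9 + P)² = -671.816. At P = 39.9, q = 46220.9.
Ed = (dq/dP)·(P/q) = (-671.816) × (39.9/46220.9) = -0.57994…

-0.580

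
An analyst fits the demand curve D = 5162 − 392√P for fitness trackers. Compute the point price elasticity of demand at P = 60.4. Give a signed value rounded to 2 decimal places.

-0.72

dD/dP = −392/(2√P) = -25.2196. At P = 60.4, D = 2115.48.
Ed = (dD/dP)·(P/D) = (-25.2196) × (60.4/2115.48) = -0.7200…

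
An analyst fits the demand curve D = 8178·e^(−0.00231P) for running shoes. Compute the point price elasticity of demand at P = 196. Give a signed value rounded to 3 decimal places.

dD/dP = −0.00231·D = -12.0123. At P = 196, D = 5200.15.
Ed = (dD/dP)·(P/D) = (-12.0123) × (196/5200.15) = -0.45276

-0.453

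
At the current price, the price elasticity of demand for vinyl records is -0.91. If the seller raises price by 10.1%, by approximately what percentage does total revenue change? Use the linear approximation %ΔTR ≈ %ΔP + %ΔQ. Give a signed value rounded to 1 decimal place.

+0.9%

%ΔQ ≈ Ed × %ΔP = (-0.91) × (+10.1%) = -9.1910%
%ΔTR ≈ %ΔP + %ΔQ = (+10.1%) + (-9.1910%) = +0.9090%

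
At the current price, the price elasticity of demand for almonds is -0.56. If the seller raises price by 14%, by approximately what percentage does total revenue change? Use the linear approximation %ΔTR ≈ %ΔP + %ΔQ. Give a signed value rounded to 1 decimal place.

+6.2%

%ΔQ ≈ Ed × %ΔP = (-0.56) × (+14%) = -7.8400%
%ΔTR ≈ %ΔP + %ΔQ = (+14%) + (-7.8400%) = +6.1600%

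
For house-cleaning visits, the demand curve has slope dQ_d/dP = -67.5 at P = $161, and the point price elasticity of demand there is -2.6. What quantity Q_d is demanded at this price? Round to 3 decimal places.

Ed = (dQ_d/dP)·(P/Q_d) ⇒ Q_d = (dQ_d/dP)·P/Ed = (-67.5)·161/(-2.6) = 4179.80769…

4179.808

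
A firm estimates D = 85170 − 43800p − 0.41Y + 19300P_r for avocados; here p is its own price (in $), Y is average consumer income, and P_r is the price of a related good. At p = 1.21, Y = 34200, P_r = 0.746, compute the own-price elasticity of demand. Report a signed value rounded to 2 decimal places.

At the given values, D = 85170 − 43800(1.21) − 0.41(34200) + 19300(0.746) = 32547.8.
∂D/∂p = −43800.
E = (-43800) × (1.21/32547.8) = -1.6283…

-1.63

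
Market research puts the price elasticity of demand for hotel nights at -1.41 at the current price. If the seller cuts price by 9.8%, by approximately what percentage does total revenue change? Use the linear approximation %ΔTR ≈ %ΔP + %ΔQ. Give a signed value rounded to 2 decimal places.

+4.02%

%ΔQ ≈ Ed × %ΔP = (-1.41) × (-9.8%) = +13.8180%
%ΔTR ≈ %ΔP + %ΔQ = (-9.8%) + (+13.8180%) = +4.0180%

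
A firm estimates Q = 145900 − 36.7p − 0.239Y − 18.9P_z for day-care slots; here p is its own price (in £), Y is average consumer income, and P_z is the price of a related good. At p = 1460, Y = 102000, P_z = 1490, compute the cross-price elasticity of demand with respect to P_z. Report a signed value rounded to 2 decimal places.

At the given values, Q = 145900 − 36.7(1460) − 0.239(102000) − 18.9(1490) = 39779.
∂Q/∂P_z = -18.9.
E = (-18.9) × (1490/39779) = -0.7079…

-0.71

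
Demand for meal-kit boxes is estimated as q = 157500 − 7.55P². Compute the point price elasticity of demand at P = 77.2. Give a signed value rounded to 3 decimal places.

-0.800

dq/dP = −2·7.55·P = -1165.72. At P = 77.2, q = 112503.208.
Ed = (dq/dP)·(P/q) = (-1165.72) × (77.2/112503.208) = -0.79992…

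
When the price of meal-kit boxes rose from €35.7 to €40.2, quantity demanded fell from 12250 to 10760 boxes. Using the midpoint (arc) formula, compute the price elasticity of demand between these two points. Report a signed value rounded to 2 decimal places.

%ΔQ = (10760 − 12250) / [(12250 + 10760)/2] = -1490/11505 = -0.129508…
%ΔP = (40.2 − 35.7) / [(35.7 + 40.2)/2] = 4.5/37.95 = 0.118577…
Arc Ed = %ΔQ / %ΔP = (-1490/11505) / (4.5/37.95) = -1.0921…

-1.09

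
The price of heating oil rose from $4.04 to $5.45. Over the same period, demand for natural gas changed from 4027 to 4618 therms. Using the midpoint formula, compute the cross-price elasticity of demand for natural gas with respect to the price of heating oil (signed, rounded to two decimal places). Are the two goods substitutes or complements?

0.46; substitutes

%ΔQ_{natural gas} = (4618 − 4027)/avg = 591/4322.5 = 0.136726…
%ΔP_{heating oil} = (5.45 − 4.04)/avg = 1.41/4.745 = 0.297154…
E_cross = (591/4322.5) / (1.41/4.745) = 0.4601…
E_cross > 0 ⇒ the goods are substitutes.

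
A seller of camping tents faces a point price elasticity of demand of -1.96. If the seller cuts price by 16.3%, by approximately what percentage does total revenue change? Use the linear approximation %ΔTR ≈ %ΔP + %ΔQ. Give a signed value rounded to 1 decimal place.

+15.6%

%ΔQ ≈ Ed × %ΔP = (-1.96) × (-16.3%) = +31.9480%
%ΔTR ≈ %ΔP + %ΔQ = (-16.3%) + (+31.9480%) = +15.6480%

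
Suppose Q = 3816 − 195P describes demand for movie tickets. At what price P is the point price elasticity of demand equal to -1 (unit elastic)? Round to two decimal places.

Ed = −195P/(3816 − 195P). Set this equal to -1:
195P = 1·(3816 − 195P) ⇒ 195P(1 + 1) = 1·3816
P = 1·3816 / (195·2) = 9.7846…

9.78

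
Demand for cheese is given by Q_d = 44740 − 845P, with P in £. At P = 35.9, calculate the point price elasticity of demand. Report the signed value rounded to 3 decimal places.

-2.106

dQ_d/dP = −845. At P = 35.9, Q_d = 44740 − 845(35.9) = 14404.5.
Ed = (dQ_d/dP)·(P/Q_d) = −845 × (35.9/14404.5) = -2.10597…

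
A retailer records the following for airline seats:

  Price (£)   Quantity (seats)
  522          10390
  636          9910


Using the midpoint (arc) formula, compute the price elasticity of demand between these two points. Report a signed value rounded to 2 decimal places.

-0.24

%ΔQ = (9910 − 10390) / [(10390 + 9910)/2] = -480/10150 = -0.047290…
%ΔP = (636 − 522) / [(522 + 636)/2] = 114/579 = 0.196891…
Arc Ed = %ΔQ / %ΔP = (-480/10150) / (114/579) = -0.2401…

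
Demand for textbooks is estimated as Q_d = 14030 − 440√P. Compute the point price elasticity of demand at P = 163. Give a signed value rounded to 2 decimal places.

dQ_d/dP = −440/(2√P) = -17.2317. At P = 163, Q_d = 8412.46.
Ed = (dQ_d/dP)·(P/Q_d) = (-17.2317) × (163/8412.46) = -0.3338…

-0.33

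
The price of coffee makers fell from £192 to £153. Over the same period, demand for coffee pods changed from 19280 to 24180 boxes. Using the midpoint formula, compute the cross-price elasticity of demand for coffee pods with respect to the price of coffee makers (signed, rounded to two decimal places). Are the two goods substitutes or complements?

-1.00; complements

%ΔQ_{coffee pods} = (24180 − 19280)/avg = 4900/21730 = 0.225494…
%ΔP_{coffee makers} = (153 − 192)/avg = -39/172.5 = -0.226086…
E_cross = (4900/21730) / (-39/172.5) = -0.9973…
E_cross < 0 ⇒ the goods are complements.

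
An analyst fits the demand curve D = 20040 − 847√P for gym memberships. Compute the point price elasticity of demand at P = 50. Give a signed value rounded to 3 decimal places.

-0.213

dD/dP = −847/(2√P) = -59.8919. At P = 50, D = 14050.8.
Ed = (dD/dP)·(P/D) = (-59.8919) × (50/14050.8) = -0.21312…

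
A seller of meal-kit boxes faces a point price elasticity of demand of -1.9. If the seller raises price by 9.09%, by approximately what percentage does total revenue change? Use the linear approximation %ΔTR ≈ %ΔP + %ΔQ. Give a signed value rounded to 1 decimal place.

%ΔQ ≈ Ed × %ΔP = (-1.9) × (+9.09%) = -17.2710%
%ΔTR ≈ %ΔP + %ΔQ = (+9.09%) + (-17.2710%) = -8.1810%

-8.2%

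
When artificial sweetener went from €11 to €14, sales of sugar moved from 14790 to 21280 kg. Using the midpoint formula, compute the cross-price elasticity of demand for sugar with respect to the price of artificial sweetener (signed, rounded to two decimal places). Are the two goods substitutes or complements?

%ΔQ_{sugar} = (21280 − 14790)/avg = 6490/18035 = 0.359855…
%ΔP_{artificial sweetener} = (14 − 11)/avg = 3/12.5 = 0.24
E_cross = (6490/18035) / (3/12.5) = 1.4993…
E_cross > 0 ⇒ the goods are substitutes.

1.50; substitutes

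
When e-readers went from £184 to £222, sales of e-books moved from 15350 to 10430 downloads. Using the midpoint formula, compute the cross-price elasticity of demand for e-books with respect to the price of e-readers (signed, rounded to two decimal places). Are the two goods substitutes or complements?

-2.04; complements

%ΔQ_{e-books} = (10430 − 15350)/avg = -4920/12890 = -0.381691…
%ΔP_{e-readers} = (222 − 184)/avg = 38/203 = 0.187192…
E_cross = (-4920/12890) / (38/203) = -2.0390…
E_cross < 0 ⇒ the goods are complements.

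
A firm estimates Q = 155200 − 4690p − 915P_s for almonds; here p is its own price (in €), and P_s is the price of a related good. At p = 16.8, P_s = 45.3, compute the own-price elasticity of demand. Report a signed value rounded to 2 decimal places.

-2.25

At the given values, Q = 155200 − 4690(16.8) − 915(45.3) = 34958.5.
∂Q/∂p = −4690.
E = (-4690) × (16.8/34958.5) = -2.2538…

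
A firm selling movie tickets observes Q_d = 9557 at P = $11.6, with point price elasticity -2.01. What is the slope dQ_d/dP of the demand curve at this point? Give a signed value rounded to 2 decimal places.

-1656.00

Ed = (dQ_d/dP)·(P/Q_d) ⇒ dQ_d/dP = Ed·Q_d/P = (-2.01)·9557/11.6 = -1655.9974…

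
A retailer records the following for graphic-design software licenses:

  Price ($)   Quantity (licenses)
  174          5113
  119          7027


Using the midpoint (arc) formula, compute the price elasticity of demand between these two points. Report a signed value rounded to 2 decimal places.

-0.84

%ΔQ = (7027 − 5113) / [(5113 + 7027)/2] = 1914/6070 = 0.315321…
%ΔP = (119 − 174) / [(174 + 119)/2] = -55/146.5 = -0.375426…
Arc Ed = %ΔQ / %ΔP = (1914/6070) / (-55/146.5) = -0.8399…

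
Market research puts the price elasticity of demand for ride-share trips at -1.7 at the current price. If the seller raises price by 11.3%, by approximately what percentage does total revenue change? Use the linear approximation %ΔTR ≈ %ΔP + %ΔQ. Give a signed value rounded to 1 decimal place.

%ΔQ ≈ Ed × %ΔP = (-1.7) × (+11.3%) = -19.2100%
%ΔTR ≈ %ΔP + %ΔQ = (+11.3%) + (-19.2100%) = -7.9100%

-7.9%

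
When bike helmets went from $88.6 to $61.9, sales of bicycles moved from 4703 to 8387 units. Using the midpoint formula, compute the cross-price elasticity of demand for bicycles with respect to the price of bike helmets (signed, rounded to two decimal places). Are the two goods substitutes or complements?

%ΔQ_{bicycles} = (8387 − 4703)/avg = 3684/6545 = 0.562872…
%ΔP_{bike helmets} = (61.9 − 88.6)/avg = -26.7/75.25 = -0.354817…
E_cross = (3684/6545) / (-26.7/75.25) = -1.5863…
E_cross < 0 ⇒ the goods are complements.

-1.59; complements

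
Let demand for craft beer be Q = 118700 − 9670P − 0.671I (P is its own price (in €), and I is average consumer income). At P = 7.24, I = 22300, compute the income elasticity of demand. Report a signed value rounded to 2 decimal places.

At the given values, Q = 118700 − 9670(7.24) − 0.671(22300) = 33725.9.
∂Q/∂I = -0.671.
E = (-0.671) × (22300/33725.9) = -0.4436…

-0.44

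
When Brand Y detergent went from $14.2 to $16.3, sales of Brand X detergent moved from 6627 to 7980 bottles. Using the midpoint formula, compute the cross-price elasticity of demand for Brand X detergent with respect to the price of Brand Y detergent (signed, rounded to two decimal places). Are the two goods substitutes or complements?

%ΔQ_{Brand X detergent} = (7980 − 6627)/avg = 1353/7303.5 = 0.185253…
%ΔP_{Brand Y detergent} = (16.3 − 14.2)/avg = 2.1/15.25 = 0.137704…
E_cross = (1353/7303.5) / (2.1/15.25) = 1.3452…
E_cross > 0 ⇒ the goods are substitutes.

1.35; substitutes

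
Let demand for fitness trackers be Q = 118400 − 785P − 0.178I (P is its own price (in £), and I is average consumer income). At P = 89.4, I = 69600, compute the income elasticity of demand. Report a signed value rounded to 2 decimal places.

At the given values, Q = 118400 − 785(89.4) − 0.178(69600) = 35832.2.
∂Q/∂I = -0.178.
E = (-0.178) × (69600/35832.2) = -0.3457…

-0.35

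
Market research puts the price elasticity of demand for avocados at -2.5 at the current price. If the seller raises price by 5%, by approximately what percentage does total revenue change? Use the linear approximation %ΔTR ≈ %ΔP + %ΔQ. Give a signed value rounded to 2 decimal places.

%ΔQ ≈ Ed × %ΔP = (-2.5) × (+5%) = -12.5000%
%ΔTR ≈ %ΔP + %ΔQ = (+5%) + (-12.5000%) = -7.5000%

-7.50%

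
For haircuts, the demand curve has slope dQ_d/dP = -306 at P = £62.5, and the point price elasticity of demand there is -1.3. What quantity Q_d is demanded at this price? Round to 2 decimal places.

Ed = (dQ_d/dP)·(P/Q_d) ⇒ Q_d = (dQ_d/dP)·P/Ed = (-306)·62.5/(-1.3) = 14711.5384…

14711.54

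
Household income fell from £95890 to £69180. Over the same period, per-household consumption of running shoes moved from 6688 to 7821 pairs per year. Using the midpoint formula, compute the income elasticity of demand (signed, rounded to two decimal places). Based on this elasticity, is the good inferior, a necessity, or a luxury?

-0.48; inferior

%ΔQ = (7821 − 6688)/[( 6688 + 7821)/2] = 1133/7254.5 = 0.156178…
%ΔIncome = (69180 − 95890)/[( 95890 + 69180)/2] = -26710/82535 = -0.323620…
E_income = (1133/7254.5) / (-26710/82535) = -0.4825…
E_income < 0 ⇒ inferior good.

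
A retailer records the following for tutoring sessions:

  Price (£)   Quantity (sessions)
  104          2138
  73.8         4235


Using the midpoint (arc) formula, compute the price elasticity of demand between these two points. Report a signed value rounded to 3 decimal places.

-1.937

%ΔQ = (4235 − 2138) / [(2138 + 4235)/2] = 2097/3186.5 = 0.658088…
%ΔP = (73.8 − 104) / [(104 + 73.8)/2] = -30.2/88.9 = -0.339707…
Arc Ed = %ΔQ / %ΔP = (2097/3186.5) / (-30.2/88.9) = -1.93722…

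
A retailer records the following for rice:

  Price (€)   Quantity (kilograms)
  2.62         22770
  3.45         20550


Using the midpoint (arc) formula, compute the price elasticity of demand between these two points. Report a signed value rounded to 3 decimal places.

%ΔQ = (20550 − 22770) / [(22770 + 20550)/2] = -2220/21660 = -0.102493…
%ΔP = (3.45 − 2.62) / [(2.62 + 3.45)/2] = 0.83/3.035 = 0.273476…
Arc Ed = %ΔQ / %ΔP = (-2220/21660) / (0.83/3.035) = -0.37477…

-0.375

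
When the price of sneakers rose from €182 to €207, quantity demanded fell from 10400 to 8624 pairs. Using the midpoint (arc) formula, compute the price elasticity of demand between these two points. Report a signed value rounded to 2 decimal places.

%ΔQ = (8624 − 10400) / [(10400 + 8624)/2] = -1776/9512 = -0.186711…
%ΔP = (207 − 182) / [(182 + 207)/2] = 25/194.5 = 0.128534…
Arc Ed = %ΔQ / %ΔP = (-1776/9512) / (25/194.5) = -1.4526…

-1.45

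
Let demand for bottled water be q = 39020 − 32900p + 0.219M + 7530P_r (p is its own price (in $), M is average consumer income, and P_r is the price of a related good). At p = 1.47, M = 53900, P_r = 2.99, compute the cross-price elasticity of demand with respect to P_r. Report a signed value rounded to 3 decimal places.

0.901

At the given values, q = 39020 − 32900(1.47) + 0.219(53900) + 7530(2.99) = 24975.8.
∂q/∂P_r = 7530.
E = (7530) × (2.99/24975.8) = 0.90146…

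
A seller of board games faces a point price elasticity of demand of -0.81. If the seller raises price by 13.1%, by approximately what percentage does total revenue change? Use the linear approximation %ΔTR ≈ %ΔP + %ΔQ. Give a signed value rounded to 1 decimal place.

%ΔQ ≈ Ed × %ΔP = (-0.81) × (+13.1%) = -10.6110%
%ΔTR ≈ %ΔP + %ΔQ = (+13.1%) + (-10.6110%) = +2.4890%

+2.5%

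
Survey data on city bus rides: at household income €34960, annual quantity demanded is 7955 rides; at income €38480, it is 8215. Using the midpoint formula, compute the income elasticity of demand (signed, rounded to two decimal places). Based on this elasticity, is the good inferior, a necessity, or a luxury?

%ΔQ = (8215 − 7955)/[( 7955 + 8215)/2] = 260/8085 = 0.032158…
%ΔIncome = (38480 − 34960)/[( 34960 + 38480)/2] = 3520/36720 = 0.095860…
E_income = (260/8085) / (3520/36720) = 0.3354…
0 < E_income < 1 ⇒ normal good, necessity.

0.34; necessity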